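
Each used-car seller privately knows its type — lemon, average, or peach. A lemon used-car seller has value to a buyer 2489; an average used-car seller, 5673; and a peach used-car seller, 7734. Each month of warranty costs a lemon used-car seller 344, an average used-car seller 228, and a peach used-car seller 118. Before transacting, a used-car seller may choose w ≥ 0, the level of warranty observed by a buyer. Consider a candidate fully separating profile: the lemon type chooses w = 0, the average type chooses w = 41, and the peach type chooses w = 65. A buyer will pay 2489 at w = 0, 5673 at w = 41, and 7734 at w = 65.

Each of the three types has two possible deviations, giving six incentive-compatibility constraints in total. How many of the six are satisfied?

3

Peach (own payoff 7734 − 118×65 = 64): to w=0 gives 2489 → profitable ✗; to w=41 gives 5673 − 118×41 = 835 → profitable ✗.
Lemon (own payoff 2489): to w=41 gives 5673 − 344×41 = -8431 → no gain ✓; to w=65 gives 7734 − 344×65 = -14626 → no gain ✓.
Average (own payoff 5673 − 228×41 = -3675): to w=0 gives 2489 → profitable ✗; to w=65 gives 7734 − 228×65 = -7086 → no gain ✓.
3 of the 6 constraints hold; not an equilibrium.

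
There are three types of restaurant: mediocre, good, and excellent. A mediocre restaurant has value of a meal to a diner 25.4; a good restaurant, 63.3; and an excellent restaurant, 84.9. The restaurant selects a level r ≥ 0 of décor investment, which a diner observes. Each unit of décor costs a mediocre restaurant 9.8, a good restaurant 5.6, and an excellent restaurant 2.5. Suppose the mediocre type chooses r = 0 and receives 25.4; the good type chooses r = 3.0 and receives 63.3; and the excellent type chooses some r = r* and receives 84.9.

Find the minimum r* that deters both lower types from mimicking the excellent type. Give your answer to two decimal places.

Mediocre type (on-path payoff 25.4) won't mimic when 25.4 ≥ 84.9 − 9.8·r*, i.e. r* ≥ 6.07.
Good type (on-path payoff 63.3 − 5.6×3.0 = 46.5) won't mimic when 46.5 ≥ 84.9 − 5.6·r*, i.e. r* ≥ 6.86.
Both must hold, so r* = max(6.07, 6.86) = 6.86. The good type's constraint binds.

6.86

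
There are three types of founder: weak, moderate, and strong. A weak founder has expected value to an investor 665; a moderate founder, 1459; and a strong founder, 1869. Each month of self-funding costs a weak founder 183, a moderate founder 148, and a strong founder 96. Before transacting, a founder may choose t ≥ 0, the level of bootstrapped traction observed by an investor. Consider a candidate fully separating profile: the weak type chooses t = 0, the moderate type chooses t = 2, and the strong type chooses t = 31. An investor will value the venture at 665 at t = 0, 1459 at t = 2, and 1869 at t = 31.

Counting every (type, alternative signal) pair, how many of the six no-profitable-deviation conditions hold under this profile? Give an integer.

Strong (own payoff 1869 − 96×31 = -1107): to t=0 gives 665 → profitable ✗; to t=2 gives 1459 − 96×2 = 1267 → profitable ✗.
Weak (own payoff 665): to t=2 gives 1459 − 183×2 = 1093 → profitable ✗; to t=31 gives 1869 − 183×31 = -3804 → no gain ✓.
Moderate (own payoff 1459 − 148×2 = 1163): to t=0 gives 665 → no gain ✓; to t=31 gives 1869 − 148×31 = -2719 → no gain ✓.
3 of the 6 constraints hold; not an equilibrium.

3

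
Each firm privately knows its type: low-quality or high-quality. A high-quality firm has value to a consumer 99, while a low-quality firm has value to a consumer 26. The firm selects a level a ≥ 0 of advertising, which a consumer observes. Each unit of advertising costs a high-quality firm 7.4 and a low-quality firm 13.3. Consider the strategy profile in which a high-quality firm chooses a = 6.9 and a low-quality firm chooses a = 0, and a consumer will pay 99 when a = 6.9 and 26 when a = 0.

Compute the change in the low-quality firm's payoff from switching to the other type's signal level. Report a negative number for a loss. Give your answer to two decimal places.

-18.77

Playing a = 0 the low-quality firm receives 26.
Deviating to a = 6.9 brings payment 99 at cost 13.3 × 6.9 = 91.77, netting 7.23.
Gain from deviating: 7.23 − 26 = -18.77.
The gain is negative, so the low-quality type's incentive-compatibility constraint is satisfied.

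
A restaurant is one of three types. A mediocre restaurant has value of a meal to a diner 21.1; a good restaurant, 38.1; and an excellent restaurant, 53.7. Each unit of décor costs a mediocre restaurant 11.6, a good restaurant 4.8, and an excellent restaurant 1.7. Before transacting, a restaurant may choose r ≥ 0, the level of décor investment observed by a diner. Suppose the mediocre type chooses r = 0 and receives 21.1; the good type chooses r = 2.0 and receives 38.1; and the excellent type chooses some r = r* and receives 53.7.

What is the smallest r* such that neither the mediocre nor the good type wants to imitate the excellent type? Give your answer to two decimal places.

Mediocre type (on-path payoff 21.1) won't mimic when 21.1 ≥ 53.7 − 11.6·r*, i.e. r* ≥ 2.81.
Good type (on-path payoff 38.1 − 4.8×2.0 = 28.5) won't mimic when 28.5 ≥ 53.7 − 4.8·r*, i.e. r* ≥ 5.25.
Both must hold, so r* = max(2.81, 5.25) = 5.25. The good type's constraint binds.

5.25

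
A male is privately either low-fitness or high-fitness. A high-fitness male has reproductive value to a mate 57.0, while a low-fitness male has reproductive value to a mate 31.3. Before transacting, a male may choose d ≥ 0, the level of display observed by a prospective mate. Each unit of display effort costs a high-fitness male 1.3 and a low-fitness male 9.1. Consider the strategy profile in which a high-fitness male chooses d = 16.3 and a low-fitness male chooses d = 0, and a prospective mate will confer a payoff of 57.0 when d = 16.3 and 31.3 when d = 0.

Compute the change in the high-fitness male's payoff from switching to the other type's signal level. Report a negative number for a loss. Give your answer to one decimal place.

-4.5

Playing d = 16.3 the high-fitness male receives 57.0 − 1.3 × 16.3 = 35.81.
Deviating to d = 0 yields 31.3 instead.
Gain from deviating: 31.3 − 35.81 = -4.51, i.e. -4.5 to one decimal place.
The gain is negative, so the high-fitness type's incentive-compatibility constraint is satisfied.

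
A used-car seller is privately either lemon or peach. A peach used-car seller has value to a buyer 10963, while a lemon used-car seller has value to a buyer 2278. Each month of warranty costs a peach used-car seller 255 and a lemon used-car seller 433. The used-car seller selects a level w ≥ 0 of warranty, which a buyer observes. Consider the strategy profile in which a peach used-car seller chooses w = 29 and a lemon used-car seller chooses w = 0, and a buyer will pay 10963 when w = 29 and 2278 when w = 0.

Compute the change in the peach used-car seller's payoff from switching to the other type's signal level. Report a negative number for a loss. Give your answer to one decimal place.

-1290.0

Playing w = 29 the peach used-car seller receives 10963 − 255 × 29 = 3568.
Deviating to w = 0 yields 2278 instead.
Gain from deviating: 2278 − 3568 = -1290.0.
The gain is negative, so the peach type's incentive-compatibility constraint is satisfied.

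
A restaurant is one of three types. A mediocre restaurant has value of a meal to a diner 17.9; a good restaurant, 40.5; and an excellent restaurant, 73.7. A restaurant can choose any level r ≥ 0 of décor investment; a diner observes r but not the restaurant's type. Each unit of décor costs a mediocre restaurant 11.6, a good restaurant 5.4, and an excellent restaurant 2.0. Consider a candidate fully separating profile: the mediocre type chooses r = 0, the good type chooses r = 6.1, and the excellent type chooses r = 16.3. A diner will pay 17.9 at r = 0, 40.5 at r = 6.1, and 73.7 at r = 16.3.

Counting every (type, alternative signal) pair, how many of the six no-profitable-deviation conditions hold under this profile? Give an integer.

5

Mediocre (own payoff 17.9): to r=6.1 gives 40.5 − 11.6×6.1 = -30.26 → no gain ✓; to r=16.3 gives 73.7 − 11.6×16.3 = -115.38 → no gain ✓.
Excellent (own payoff 73.7 − 2.0×16.3 = 41.1): to r=0 gives 17.9 → no gain ✓; to r=6.1 gives 40.5 − 2.0×6.1 = 28.3 → no gain ✓.
Good (own payoff 40.5 − 5.4×6.1 = 7.56): to r=0 gives 17.9 → profitable ✗; to r=16.3 gives 73.7 − 5.4×16.3 = -14.32 → no gain ✓.
5 of the 6 constraints hold; not an equilibrium.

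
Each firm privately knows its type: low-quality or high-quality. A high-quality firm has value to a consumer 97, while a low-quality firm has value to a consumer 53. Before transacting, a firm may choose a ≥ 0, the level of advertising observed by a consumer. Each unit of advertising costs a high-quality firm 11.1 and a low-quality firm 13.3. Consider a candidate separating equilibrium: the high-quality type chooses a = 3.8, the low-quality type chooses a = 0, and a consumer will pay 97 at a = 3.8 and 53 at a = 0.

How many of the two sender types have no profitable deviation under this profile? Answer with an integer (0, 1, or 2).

High-quality type: signal → 97 − 11.1 × 3.8 = 54.82; deviate to 0 → 53. IC holds (54.82 ≥ 53).
Low-quality type: stay at 0 → 53; mimic → 97 − 13.3 × 3.8 = 46.46. IC holds (53 ≥ 46.46).
2 of 2 constraints hold, so this is a separating equilibrium.

2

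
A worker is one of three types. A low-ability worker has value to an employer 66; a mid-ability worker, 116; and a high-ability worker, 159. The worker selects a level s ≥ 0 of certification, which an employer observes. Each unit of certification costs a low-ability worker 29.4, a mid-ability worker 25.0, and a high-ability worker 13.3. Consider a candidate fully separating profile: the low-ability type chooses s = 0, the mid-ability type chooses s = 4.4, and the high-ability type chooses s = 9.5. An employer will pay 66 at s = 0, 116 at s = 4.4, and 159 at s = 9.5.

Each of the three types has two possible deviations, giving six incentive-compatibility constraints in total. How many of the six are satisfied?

3

Mid-ability (own payoff 116 − 25.0×4.4 = 6): to s=0 gives 66 → profitable ✗; to s=9.5 gives 159 − 25.0×9.5 = -78.5 → no gain ✓.
Low-ability (own payoff 66): to s=4.4 gives 116 − 29.4×4.4 = -13.36 → no gain ✓; to s=9.5 gives 159 − 29.4×9.5 = -120.3 → no gain ✓.
High-ability (own payoff 159 − 13.3×9.5 = 32.65): to s=0 gives 66 → profitable ✗; to s=4.4 gives 116 − 13.3×4.4 = 57.48 → profitable ✗.
3 of the 6 constraints hold; not an equilibrium.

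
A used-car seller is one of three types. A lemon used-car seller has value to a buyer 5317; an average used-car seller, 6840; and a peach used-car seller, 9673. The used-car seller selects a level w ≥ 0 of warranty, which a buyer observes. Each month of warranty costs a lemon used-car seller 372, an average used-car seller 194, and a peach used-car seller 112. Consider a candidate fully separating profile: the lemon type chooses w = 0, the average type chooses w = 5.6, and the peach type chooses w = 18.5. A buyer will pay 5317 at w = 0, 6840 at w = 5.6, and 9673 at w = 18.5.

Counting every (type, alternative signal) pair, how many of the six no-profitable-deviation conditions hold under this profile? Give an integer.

5

Peach (own payoff 9673 − 112×18.5 = 7601): to w=0 gives 5317 → no gain ✓; to w=5.6 gives 6840 − 112×5.6 = 6212.8 → no gain ✓.
Average (own payoff 6840 − 194×5.6 = 5753.6): to w=0 gives 5317 → no gain ✓; to w=18.5 gives 9673 − 194×18.5 = 6084 → profitable ✗.
Lemon (own payoff 5317): to w=5.6 gives 6840 − 372×5.6 = 4756.8 → no gain ✓; to w=18.5 gives 9673 − 372×18.5 = 2791 → no gain ✓.
5 of the 6 constraints hold; not an equilibrium.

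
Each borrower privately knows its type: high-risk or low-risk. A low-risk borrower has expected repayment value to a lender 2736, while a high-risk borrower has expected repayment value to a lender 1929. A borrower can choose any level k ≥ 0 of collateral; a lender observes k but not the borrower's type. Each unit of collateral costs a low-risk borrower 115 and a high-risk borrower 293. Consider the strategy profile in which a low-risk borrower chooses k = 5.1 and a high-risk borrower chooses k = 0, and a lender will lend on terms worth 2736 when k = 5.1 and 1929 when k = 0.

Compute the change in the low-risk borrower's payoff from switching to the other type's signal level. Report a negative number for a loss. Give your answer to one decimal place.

-220.5

Playing k = 5.1 the low-risk borrower receives 2736 − 115 × 5.1 = 2149.5.
Deviating to k = 0 yields 1929 instead.
Gain from deviating: 1929 − 2149.5 = -220.5.
The gain is negative, so the low-risk type's incentive-compatibility constraint is satisfied.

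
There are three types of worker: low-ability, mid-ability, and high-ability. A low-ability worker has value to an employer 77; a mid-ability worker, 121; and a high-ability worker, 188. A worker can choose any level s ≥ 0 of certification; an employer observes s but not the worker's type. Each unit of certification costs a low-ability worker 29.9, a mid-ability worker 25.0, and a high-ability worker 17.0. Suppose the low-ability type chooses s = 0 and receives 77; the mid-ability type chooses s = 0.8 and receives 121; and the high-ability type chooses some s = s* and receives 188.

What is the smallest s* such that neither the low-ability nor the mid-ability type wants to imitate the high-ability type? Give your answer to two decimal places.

3.71

Low-ability type (on-path payoff 77) won't mimic when 77 ≥ 188 − 29.9·s*, i.e. s* ≥ 3.71.
Mid-ability type (on-path payoff 121 − 25.0×0.8 = 101) won't mimic when 101 ≥ 188 − 25.0·s*, i.e. s* ≥ 3.48.
Both must hold, so s* = max(3.71, 3.48) = 3.71. The low-ability type's constraint binds.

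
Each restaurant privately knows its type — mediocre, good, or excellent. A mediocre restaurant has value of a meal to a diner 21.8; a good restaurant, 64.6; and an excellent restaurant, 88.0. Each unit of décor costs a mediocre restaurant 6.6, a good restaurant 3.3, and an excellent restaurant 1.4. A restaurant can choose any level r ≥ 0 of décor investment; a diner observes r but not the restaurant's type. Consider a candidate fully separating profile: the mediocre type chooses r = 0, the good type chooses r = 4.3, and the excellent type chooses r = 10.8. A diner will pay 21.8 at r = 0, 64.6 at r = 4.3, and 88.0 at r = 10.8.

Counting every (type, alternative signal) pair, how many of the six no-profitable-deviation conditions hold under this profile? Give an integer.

4

Mediocre (own payoff 21.8): to r=4.3 gives 64.6 − 6.6×4.3 = 36.22 → profitable ✗; to r=10.8 gives 88.0 − 6.6×10.8 = 16.72 → no gain ✓.
Good (own payoff 64.6 − 3.3×4.3 = 50.41): to r=0 gives 21.8 → no gain ✓; to r=10.8 gives 88.0 − 3.3×10.8 = 52.36 → profitable ✗.
Excellent (own payoff 88.0 − 1.4×10.8 = 72.88): to r=0 gives 21.8 → no gain ✓; to r=4.3 gives 64.6 − 1.4×4.3 = 58.58 → no gain ✓.
4 of the 6 constraints hold; not an equilibrium.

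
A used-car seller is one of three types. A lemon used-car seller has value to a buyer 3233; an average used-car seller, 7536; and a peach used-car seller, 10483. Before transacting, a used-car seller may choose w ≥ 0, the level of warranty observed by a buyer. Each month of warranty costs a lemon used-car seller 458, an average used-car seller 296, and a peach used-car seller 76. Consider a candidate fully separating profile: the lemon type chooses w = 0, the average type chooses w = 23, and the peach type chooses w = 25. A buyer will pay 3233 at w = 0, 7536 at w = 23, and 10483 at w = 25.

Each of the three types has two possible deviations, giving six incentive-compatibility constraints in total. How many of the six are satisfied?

4

Average (own payoff 7536 − 296×23 = 728): to w=0 gives 3233 → profitable ✗; to w=25 gives 10483 − 296×25 = 3083 → profitable ✗.
Lemon (own payoff 3233): to w=23 gives 7536 − 458×23 = -2998 → no gain ✓; to w=25 gives 10483 − 458×25 = -967 → no gain ✓.
Peach (own payoff 10483 − 76×25 = 8583): to w=0 gives 3233 → no gain ✓; to w=23 gives 7536 − 76×23 = 5788 → no gain ✓.
4 of the 6 constraints hold; not an equilibrium.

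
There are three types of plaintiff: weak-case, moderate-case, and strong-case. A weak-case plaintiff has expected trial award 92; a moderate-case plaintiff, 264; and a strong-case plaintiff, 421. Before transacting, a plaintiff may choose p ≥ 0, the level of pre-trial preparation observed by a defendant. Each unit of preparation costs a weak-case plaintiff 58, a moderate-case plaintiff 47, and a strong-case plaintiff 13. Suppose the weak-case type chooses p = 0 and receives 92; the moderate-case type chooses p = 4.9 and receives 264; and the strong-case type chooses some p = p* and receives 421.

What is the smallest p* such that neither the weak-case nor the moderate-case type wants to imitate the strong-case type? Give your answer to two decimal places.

Weak-case type (on-path payoff 92) won't mimic when 92 ≥ 421 − 58·p*, i.e. p* ≥ 5.67.
Moderate-case type (on-path payoff 264 − 47×4.9 = 33.7) won't mimic when 33.7 ≥ 421 − 47·p*, i.e. p* ≥ 8.24.
Both must hold, so p* = max(5.67, 8.24) = 8.24. The moderate-case type's constraint binds.

8.24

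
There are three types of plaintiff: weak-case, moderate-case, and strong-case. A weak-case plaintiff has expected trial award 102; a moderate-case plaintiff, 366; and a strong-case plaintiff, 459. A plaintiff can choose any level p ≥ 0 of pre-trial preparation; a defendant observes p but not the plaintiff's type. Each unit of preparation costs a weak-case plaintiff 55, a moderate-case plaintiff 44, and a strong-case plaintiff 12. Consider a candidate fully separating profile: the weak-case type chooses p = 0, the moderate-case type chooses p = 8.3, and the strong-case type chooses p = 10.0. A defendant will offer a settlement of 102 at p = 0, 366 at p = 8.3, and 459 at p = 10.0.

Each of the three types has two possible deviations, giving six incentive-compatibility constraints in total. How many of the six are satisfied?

Weak-case (own payoff 102): to p=8.3 gives 366 − 55×8.3 = -90.5 → no gain ✓; to p=10.0 gives 459 − 55×10.0 = -91 → no gain ✓.
Strong-case (own payoff 459 − 12×10.0 = 339): to p=0 gives 102 → no gain ✓; to p=8.3 gives 366 − 12×8.3 = 266.4 → no gain ✓.
Moderate-case (own payoff 366 − 44×8.3 = 0.8): to p=0 gives 102 → profitable ✗; to p=10.0 gives 459 − 44×10.0 = 19 → profitable ✗.
4 of the 6 constraints hold; not an equilibrium.

4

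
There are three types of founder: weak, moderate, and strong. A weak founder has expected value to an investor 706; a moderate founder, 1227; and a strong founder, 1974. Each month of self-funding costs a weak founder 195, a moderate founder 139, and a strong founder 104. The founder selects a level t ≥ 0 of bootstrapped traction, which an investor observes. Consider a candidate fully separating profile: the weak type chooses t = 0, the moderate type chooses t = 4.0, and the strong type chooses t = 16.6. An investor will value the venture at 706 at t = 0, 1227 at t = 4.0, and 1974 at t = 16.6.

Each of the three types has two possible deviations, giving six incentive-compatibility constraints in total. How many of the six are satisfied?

3

Strong (own payoff 1974 − 104×16.6 = 247.6): to t=0 gives 706 → profitable ✗; to t=4.0 gives 1227 − 104×4.0 = 811 → profitable ✗.
Moderate (own payoff 1227 − 139×4.0 = 671): to t=0 gives 706 → profitable ✗; to t=16.6 gives 1974 − 139×16.6 = -333.4 → no gain ✓.
Weak (own payoff 706): to t=4.0 gives 1227 − 195×4.0 = 447 → no gain ✓; to t=16.6 gives 1974 − 195×16.6 = -1263 → no gain ✓.
3 of the 6 constraints hold; not an equilibrium.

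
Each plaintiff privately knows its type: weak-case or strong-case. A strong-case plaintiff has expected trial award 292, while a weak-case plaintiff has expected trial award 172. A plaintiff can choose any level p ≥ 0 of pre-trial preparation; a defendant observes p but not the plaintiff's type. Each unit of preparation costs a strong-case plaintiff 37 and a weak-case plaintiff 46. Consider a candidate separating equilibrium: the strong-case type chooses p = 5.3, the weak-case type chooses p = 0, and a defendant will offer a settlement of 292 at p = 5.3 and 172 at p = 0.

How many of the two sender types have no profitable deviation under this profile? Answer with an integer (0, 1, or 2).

Strong-case type: signal → 292 − 37 × 5.3 = 95.9; deviate to 0 → 172. IC fails (95.9 < 172).
Weak-case type: stay at 0 → 172; mimic → 292 − 46 × 5.3 = 48.2. IC holds (172 ≥ 48.2).
1 of 2 constraints hold, so this profile is not an equilibrium.

1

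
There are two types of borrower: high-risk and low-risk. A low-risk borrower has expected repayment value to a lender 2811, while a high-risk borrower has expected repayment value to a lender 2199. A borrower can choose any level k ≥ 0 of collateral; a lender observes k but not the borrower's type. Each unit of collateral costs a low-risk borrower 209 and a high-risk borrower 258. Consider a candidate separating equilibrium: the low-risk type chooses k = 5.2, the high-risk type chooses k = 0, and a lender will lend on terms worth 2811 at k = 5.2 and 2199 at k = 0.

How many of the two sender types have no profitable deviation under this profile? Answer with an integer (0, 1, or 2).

1

Low-risk type: signal → 2811 − 209 × 5.2 = 1724.2; deviate to 0 → 2199. IC fails (1724.2 < 2199).
High-risk type: stay at 0 → 2199; mimic → 2811 − 258 × 5.2 = 1469.4. IC holds (2199 ≥ 1469.4).
1 of 2 constraints hold, so this profile is not an equilibrium.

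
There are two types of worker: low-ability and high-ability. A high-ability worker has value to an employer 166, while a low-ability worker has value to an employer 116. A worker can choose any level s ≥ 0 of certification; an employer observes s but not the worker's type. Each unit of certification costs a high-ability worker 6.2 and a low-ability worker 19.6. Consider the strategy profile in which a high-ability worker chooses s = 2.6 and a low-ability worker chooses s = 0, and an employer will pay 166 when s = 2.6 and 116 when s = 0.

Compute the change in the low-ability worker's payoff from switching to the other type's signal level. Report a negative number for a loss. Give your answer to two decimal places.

-0.96

Playing s = 0 the low-ability worker receives 116.
Deviating to s = 2.6 brings payment 166 at cost 19.6 × 2.6 = 50.96, netting 115.04.
Gain from deviating: 115.04 − 116 = -0.96.
The gain is negative, so the low-ability type's incentive-compatibility constraint is satisfied.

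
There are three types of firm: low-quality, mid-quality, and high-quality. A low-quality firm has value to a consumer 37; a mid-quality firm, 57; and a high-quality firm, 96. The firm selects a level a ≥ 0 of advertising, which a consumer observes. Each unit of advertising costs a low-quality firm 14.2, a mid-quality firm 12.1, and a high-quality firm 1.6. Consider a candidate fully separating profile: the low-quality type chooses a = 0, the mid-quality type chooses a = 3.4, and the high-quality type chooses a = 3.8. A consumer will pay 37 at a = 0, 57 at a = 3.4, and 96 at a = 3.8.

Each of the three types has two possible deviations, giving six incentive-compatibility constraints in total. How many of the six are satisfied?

3

Mid-quality (own payoff 57 − 12.1×3.4 = 15.86): to a=0 gives 37 → profitable ✗; to a=3.8 gives 96 − 12.1×3.8 = 50.02 → profitable ✗.
Low-quality (own payoff 37): to a=3.4 gives 57 − 14.2×3.4 = 8.72 → no gain ✓; to a=3.8 gives 96 − 14.2×3.8 = 42.04 → profitable ✗.
High-quality (own payoff 96 − 1.6×3.8 = 89.92): to a=0 gives 37 → no gain ✓; to a=3.4 gives 57 − 1.6×3.4 = 51.56 → no gain ✓.
3 of the 6 constraints hold; not an equilibrium.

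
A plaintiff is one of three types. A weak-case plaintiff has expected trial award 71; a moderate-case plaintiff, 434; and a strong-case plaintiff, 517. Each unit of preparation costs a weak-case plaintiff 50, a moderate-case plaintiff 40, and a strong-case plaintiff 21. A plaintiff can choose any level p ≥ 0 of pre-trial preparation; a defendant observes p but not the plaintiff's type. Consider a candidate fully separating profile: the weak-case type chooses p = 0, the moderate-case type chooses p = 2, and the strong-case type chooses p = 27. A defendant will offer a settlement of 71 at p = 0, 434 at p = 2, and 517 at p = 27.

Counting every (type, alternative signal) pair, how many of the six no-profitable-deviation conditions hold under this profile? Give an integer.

Weak-case (own payoff 71): to p=2 gives 434 − 50×2 = 334 → profitable ✗; to p=27 gives 517 − 50×27 = -833 → no gain ✓.
Moderate-case (own payoff 434 − 40×2 = 354): to p=0 gives 71 → no gain ✓; to p=27 gives 517 − 40×27 = -563 → no gain ✓.
Strong-case (own payoff 517 − 21×27 = -50): to p=0 gives 71 → profitable ✗; to p=2 gives 434 − 21×2 = 392 → profitable ✗.
3 of the 6 constraints hold; not an equilibrium.

3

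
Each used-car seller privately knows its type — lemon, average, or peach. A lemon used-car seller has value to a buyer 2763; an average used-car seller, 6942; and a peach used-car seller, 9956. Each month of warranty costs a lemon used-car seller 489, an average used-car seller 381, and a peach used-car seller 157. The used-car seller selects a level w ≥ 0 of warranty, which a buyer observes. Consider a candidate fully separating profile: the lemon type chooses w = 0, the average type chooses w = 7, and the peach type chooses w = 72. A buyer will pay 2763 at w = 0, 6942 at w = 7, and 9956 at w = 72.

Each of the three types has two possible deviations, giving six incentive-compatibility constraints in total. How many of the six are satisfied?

3

Peach (own payoff 9956 − 157×72 = -1348): to w=0 gives 2763 → profitable ✗; to w=7 gives 6942 − 157×7 = 5843 → profitable ✗.
Average (own payoff 6942 − 381×7 = 4275): to w=0 gives 2763 → no gain ✓; to w=72 gives 9956 − 381×72 = -17476 → no gain ✓.
Lemon (own payoff 2763): to w=7 gives 6942 − 489×7 = 3519 → profitable ✗; to w=72 gives 9956 − 489×72 = -25252 → no gain ✓.
3 of the 6 constraints hold; not an equilibrium.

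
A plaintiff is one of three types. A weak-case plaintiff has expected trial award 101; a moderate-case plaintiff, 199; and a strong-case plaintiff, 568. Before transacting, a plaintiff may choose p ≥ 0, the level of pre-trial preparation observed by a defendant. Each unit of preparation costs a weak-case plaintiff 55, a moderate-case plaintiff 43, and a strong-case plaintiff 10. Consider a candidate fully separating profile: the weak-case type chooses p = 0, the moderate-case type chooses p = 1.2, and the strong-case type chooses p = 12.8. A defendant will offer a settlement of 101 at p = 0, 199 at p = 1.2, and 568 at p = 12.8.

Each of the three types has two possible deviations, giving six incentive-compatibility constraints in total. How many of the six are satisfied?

Weak-case (own payoff 101): to p=1.2 gives 199 − 55×1.2 = 133 → profitable ✗; to p=12.8 gives 568 − 55×12.8 = -136 → no gain ✓.
Moderate-case (own payoff 199 − 43×1.2 = 147.4): to p=0 gives 101 → no gain ✓; to p=12.8 gives 568 − 43×12.8 = 17.6 → no gain ✓.
Strong-case (own payoff 568 − 10×12.8 = 440): to p=0 gives 101 → no gain ✓; to p=1.2 gives 199 − 10×1.2 = 187 → no gain ✓.
5 of the 6 constraints hold; not an equilibrium.

5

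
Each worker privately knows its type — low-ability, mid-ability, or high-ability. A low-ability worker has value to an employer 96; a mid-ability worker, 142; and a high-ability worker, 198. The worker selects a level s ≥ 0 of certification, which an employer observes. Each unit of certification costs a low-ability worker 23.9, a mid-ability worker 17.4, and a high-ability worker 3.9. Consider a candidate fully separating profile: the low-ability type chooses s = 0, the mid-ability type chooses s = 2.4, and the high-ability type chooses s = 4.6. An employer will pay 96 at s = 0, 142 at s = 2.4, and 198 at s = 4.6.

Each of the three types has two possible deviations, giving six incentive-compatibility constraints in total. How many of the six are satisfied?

5

High-ability (own payoff 198 − 3.9×4.6 = 180.06): to s=0 gives 96 → no gain ✓; to s=2.4 gives 142 − 3.9×2.4 = 132.64 → no gain ✓.
Mid-ability (own payoff 142 − 17.4×2.4 = 100.24): to s=0 gives 96 → no gain ✓; to s=4.6 gives 198 − 17.4×4.6 = 117.96 → profitable ✗.
Low-ability (own payoff 96): to s=2.4 gives 142 − 23.9×2.4 = 84.64 → no gain ✓; to s=4.6 gives 198 − 23.9×4.6 = 88.06 → no gain ✓.
5 of the 6 constraints hold; not an equilibrium.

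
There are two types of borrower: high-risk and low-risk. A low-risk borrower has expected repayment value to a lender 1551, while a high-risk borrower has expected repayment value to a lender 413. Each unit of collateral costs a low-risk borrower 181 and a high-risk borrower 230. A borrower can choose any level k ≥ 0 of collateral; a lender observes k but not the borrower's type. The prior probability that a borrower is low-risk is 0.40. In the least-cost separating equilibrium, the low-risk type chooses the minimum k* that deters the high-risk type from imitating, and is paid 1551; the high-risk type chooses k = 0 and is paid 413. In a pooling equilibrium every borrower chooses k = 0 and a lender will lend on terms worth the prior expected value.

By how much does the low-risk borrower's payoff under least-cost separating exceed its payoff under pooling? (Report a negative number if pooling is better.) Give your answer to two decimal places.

-212.76

Least-cost separating signal: k* solves 413 = 1551 − 230·k*, so k* = (1551 − 413)/230 ≈ 4.9478.
Low-risk type's separating payoff: 1551 − 181 × k* = 1551 − 181 × (1551 − 413)/230 = 1551 − 205978/230 ≈ 655.4435.
Pooling payoff: 0.40 × 1551 + 0.60 × 413 = 868.2.
Difference: 655.4435 − 868.2 = -212.7565, i.e. -212.76 to two decimal places.
The low-risk type would prefer the pooling outcome.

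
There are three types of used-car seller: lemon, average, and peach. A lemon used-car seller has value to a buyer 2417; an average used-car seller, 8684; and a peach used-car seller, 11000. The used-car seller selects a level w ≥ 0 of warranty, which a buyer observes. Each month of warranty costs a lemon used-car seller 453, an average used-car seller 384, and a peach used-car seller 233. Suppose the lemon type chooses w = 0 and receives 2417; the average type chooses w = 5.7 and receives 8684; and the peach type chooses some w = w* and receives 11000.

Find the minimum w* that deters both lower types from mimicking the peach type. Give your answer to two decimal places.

18.95

Average type (on-path payoff 8684 − 384×5.7 = 6495.2) won't mimic when 6495.2 ≥ 11000 − 384·w*, i.e. w* ≥ 11.73.
Lemon type (on-path payoff 2417) won't mimic when 2417 ≥ 11000 − 453·w*, i.e. w* ≥ 18.95.
Both must hold, so w* = max(18.95, 11.73) = 18.95. The lemon type's constraint binds.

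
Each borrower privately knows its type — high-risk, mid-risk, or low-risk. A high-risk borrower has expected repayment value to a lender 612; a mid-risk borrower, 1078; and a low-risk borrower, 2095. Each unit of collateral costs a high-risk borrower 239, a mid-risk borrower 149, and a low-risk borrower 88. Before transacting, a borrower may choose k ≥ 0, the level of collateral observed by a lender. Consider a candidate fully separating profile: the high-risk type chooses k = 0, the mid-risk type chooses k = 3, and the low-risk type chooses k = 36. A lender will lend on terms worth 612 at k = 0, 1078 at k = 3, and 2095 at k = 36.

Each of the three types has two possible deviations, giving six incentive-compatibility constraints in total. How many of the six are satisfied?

Low-risk (own payoff 2095 − 88×36 = -1073): to k=0 gives 612 → profitable ✗; to k=3 gives 1078 − 88×3 = 814 → profitable ✗.
Mid-risk (own payoff 1078 − 149×3 = 631): to k=0 gives 612 → no gain ✓; to k=36 gives 2095 − 149×36 = -3269 → no gain ✓.
High-risk (own payoff 612): to k=3 gives 1078 − 239×3 = 361 → no gain ✓; to k=36 gives 2095 − 239×36 = -6509 → no gain ✓.
4 of the 6 constraints hold; not an equilibrium.

4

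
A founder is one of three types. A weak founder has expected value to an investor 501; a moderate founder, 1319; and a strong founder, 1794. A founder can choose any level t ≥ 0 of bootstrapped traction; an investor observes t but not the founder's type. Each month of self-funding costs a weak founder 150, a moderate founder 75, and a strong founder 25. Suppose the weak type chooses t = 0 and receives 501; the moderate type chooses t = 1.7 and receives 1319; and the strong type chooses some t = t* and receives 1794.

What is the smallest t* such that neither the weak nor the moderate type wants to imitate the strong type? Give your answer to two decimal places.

Weak type (on-path payoff 501) won't mimic when 501 ≥ 1794 − 150·t*, i.e. t* ≥ 8.62.
Moderate type (on-path payoff 1319 − 75×1.7 = 1191.5) won't mimic when 1191.5 ≥ 1794 − 75·t*, i.e. t* ≥ 8.03.
Both must hold, so t* = max(8.62, 8.03) = 8.62. The weak type's constraint binds.

8.62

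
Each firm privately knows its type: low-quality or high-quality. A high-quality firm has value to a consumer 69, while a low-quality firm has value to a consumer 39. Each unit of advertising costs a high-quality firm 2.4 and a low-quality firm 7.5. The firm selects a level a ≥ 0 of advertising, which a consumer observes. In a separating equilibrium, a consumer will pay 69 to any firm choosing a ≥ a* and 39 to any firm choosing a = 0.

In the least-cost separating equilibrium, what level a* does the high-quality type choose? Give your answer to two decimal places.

4.00

A low-quality firm choosing a = 0 receives 39.
Imitating at a* instead would pay 69 at cost 7.5·a*, netting 69 − 7.5·a*.
Indifference: 39 = 69 − 7.5·a*, so a* = (69 − 39) / 7.5 = 4.00.
This is the low-quality type's binding incentive-compatibility constraint; any a ≥ 4.00 sustains separation on that side.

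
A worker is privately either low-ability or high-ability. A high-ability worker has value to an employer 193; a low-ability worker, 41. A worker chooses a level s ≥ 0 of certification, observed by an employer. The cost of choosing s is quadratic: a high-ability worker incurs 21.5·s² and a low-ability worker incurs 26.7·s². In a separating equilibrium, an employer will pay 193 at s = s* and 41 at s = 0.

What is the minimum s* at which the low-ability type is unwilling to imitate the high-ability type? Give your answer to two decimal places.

The low-ability type at s = 0 receives 41; imitating at s* yields 193 − 26.7·s*².
Indifference: 41 = 193 − 26.7·s*², so s*² = (193 − 41) / 26.7 ≈ 5.6929.
s* = √5.6929 ≈ 2.39.

2.39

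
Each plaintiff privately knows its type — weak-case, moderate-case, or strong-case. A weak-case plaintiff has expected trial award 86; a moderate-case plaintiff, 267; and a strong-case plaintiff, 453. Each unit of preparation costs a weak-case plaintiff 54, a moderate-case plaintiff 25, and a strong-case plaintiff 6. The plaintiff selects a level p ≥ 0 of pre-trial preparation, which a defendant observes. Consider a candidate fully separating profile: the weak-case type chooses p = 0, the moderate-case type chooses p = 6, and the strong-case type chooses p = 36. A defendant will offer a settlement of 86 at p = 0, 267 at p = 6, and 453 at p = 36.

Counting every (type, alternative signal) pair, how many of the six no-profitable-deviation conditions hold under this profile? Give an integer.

6

Moderate-case (own payoff 267 − 25×6 = 117): to p=0 gives 86 → no gain ✓; to p=36 gives 453 − 25×36 = -447 → no gain ✓.
Strong-case (own payoff 453 − 6×36 = 237): to p=0 gives 86 → no gain ✓; to p=6 gives 267 − 6×6 = 231 → no gain ✓.
Weak-case (own payoff 86): to p=6 gives 267 − 54×6 = -57 → no gain ✓; to p=36 gives 453 − 54×36 = -1491 → no gain ✓.
6 of the 6 constraints hold; this profile is a separating equilibrium.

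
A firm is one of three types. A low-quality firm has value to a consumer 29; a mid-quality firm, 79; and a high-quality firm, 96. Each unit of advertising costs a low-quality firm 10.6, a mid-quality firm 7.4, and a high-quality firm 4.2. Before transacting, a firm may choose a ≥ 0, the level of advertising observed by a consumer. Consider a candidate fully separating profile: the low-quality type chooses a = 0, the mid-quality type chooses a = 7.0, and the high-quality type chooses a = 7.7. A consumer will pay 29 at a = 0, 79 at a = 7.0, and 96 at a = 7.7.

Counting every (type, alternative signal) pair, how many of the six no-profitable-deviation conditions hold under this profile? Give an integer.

Low-quality (own payoff 29): to a=7.0 gives 79 − 10.6×7.0 = 4.8 → no gain ✓; to a=7.7 gives 96 − 10.6×7.7 = 14.38 → no gain ✓.
High-quality (own payoff 96 − 4.2×7.7 = 63.66): to a=0 gives 29 → no gain ✓; to a=7.0 gives 79 − 4.2×7.0 = 49.6 → no gain ✓.
Mid-quality (own payoff 79 − 7.4×7.0 = 27.2): to a=0 gives 29 → profitable ✗; to a=7.7 gives 96 − 7.4×7.7 = 39.02 → profitable ✗.
4 of the 6 constraints hold; not an equilibrium.

4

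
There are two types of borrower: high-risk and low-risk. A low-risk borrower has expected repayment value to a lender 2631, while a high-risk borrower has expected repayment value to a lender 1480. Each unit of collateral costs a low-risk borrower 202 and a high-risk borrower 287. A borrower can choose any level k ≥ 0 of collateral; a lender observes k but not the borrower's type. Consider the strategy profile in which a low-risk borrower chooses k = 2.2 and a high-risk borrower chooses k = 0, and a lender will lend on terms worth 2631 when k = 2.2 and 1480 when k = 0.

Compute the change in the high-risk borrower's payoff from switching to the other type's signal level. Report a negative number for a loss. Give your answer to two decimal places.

519.60

Playing k = 0 the high-risk borrower receives 1480.
Deviating to k = 2.2 brings payment 2631 at cost 287 × 2.2 = 631.4, netting 1999.6.
Gain from deviating: 1999.6 − 1480 = 519.60.
The gain is positive, so the high-risk type's incentive-compatibility constraint is violated — this profile is not a separating equilibrium.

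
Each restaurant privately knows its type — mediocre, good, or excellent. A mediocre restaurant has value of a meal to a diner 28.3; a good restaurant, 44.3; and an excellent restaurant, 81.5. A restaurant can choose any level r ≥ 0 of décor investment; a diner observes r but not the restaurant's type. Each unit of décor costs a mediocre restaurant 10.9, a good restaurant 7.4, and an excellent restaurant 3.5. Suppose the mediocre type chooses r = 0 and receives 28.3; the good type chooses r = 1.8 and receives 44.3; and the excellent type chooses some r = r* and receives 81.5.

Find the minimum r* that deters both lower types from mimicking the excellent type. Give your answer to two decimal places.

Good type (on-path payoff 44.3 − 7.4×1.8 = 30.98) won't mimic when 30.98 ≥ 81.5 − 7.4·r*, i.e. r* ≥ 6.83.
Mediocre type (on-path payoff 28.3) won't mimic when 28.3 ≥ 81.5 − 10.9·r*, i.e. r* ≥ 4.88.
Both must hold, so r* = max(4.88, 6.83) = 6.83. The good type's constraint binds.

6.83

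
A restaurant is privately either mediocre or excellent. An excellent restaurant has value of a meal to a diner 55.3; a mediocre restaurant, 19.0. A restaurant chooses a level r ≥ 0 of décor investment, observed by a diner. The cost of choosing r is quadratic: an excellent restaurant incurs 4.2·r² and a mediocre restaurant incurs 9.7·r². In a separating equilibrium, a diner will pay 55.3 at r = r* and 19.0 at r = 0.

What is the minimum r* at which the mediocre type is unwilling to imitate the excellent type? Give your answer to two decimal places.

The mediocre type at r = 0 receives 19.0; imitating at r* yields 55.3 − 9.7·r*².
Indifference: 19.0 = 55.3 − 9.7·r*², so r*² = (55.3 − 19.0) / 9.7 ≈ 3.7423.
r* = √3.7423 ≈ 1.93.

1.93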